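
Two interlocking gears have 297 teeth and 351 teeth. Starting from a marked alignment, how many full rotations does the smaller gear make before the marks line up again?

13 rotations

They are all back at their starting positions together after one LCM of the periods.
297 = 3^3 × 11
351 = 3^3 × 13
LCM(297, 351) = 3^3 × 11 × 13 = 3861.
Rotations for period 297: 3861 / 297 = 13.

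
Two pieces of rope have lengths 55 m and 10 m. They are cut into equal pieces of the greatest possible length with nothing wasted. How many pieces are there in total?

13

Piece length = gcd(55, 10).
55 = 5 × 11
10 = 2 × 5
gcd(55, 10) = 5.
Total pieces = 55/5 + 10/5 = 11 + 2 = 13.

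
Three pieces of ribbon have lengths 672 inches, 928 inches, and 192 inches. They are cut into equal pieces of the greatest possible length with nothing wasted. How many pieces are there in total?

Piece length = gcd(672, 928, 192).
672 = 2^5 × 3 × 7
928 = 2^5 × 29
192 = 2^6 × 3
gcd(672, 928, 192) = 2^5 = 32.
Total pieces = 672/32 + 928/32 + 192/32 = 21 + 29 + 6 = 56.

56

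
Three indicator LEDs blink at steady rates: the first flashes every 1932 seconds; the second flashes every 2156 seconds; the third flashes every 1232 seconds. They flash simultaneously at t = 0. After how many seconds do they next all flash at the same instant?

595056 seconds

They coincide at every common multiple of the periods; the first is the LCM.
1932 = 2^2 × 3 × 7 × 23
2156 = 2^2 × 7^2 × 11
1232 = 2^4 × 7 × 11
LCM(1932, 2156, 1232) = 2^4 × 3 × 7^2 × 11 × 23 = 595056.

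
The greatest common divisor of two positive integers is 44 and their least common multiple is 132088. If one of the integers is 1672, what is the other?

3476

For two integers, gcd × lcm = product, so the other is (44 × 132088) / 1672 = 5811872 / 1672 = 3476.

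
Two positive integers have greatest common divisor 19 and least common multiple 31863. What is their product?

For any two positive integers, gcd × lcm = product = 19 × 31863 = 605397.

605397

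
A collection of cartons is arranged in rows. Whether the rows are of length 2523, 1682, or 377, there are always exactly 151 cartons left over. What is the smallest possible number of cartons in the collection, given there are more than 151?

N − 151 must be a common multiple of 2523, 1682, and 377.
2523 = 3 × 29^2
1682 = 2 × 29^2
377 = 13 × 29
LCM(2523, 1682, 377) = 2 × 3 × 13 × 29^2 = 65598.
Smallest N > 151 is LCM + 151 = 65598 + 151 = 65749.

65749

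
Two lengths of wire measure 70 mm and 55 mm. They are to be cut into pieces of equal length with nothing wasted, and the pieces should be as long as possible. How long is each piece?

5 mm

Each piece length must divide every original length, so the longest possible is gcd(70, 55).
70 = 2 × 5 × 7
55 = 5 × 11
gcd(70, 55) = 5.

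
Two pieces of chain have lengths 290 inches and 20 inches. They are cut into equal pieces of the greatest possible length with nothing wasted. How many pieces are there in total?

31

Piece length = gcd(290, 20).
290 = 2 × 5 × 29
20 = 2^2 × 5
gcd(290, 20) = 2 × 5 = 10.
Total pieces = 290/10 + 20/10 = 29 + 2 = 31.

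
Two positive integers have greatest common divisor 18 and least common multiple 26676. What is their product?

For any two positive integers, gcd × lcm = product = 18 × 26676 = 480168.

480168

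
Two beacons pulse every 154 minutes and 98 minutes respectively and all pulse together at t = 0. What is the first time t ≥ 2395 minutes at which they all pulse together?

Joint pulses occur at multiples of LCM(154, 98).
154 = 2 × 7 × 11
98 = 2 × 7^2
LCM(154, 98) = 2 × 7^2 × 11 = 1078.
Smallest multiple of 1078 that is ≥ 2395: ⌈2395/1078⌉ × 1078 = 3 × 1078 = 3234.

3234 minutes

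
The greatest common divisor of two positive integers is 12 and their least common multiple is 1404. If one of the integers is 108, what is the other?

156

For two integers, gcd × lcm = product, so the other is (12 × 1404) / 108 = 16848 / 108 = 156.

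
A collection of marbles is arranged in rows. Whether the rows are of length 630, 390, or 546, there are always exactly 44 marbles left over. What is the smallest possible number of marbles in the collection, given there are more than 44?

N − 44 must be a common multiple of 630, 390, and 546.
630 = 2 × 3^2 × 5 × 7
390 = 2 × 3 × 5 × 13
546 = 2 × 3 × 7 × 13
LCM(630, 390, 546) = 2 × 3^2 × 5 × 7 × 13 = 8190.
Smallest N > 44 is LCM + 44 = 8190 + 44 = 8234.

8234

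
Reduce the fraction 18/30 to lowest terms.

18 = 2 × 3^2
30 = 2 × 3 × 5
gcd(18, 30) = 2 × 3 = 6.
Divide numerator and denominator by 6: 18/30 = 3/5.

3/5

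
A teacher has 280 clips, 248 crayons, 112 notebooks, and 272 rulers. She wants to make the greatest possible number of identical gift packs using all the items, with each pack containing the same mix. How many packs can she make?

The pack count must divide each quantity, so the greatest is gcd(280, 248, 112, 272).
280 = 2^3 × 5 × 7
248 = 2^3 × 31
112 = 2^4 × 7
272 = 2^4 × 17
gcd(280, 248, 112, 272) = 2^3 = 8.

8 packs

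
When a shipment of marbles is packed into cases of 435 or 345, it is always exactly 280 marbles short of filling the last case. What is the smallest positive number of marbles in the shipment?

9725

Being 280 short of a full case of size k means N ≡ −280 (mod k), i.e. N + 280 is a multiple of each size.
435 = 3 × 5 × 29
345 = 3 × 5 × 23
LCM(435, 345) = 3 × 5 × 23 × 29 = 10005.
Smallest positive N is 10005 − 280 = 9725.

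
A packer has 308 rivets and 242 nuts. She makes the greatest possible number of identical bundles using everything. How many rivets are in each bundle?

14

Number of bundles = gcd(308, 242).
308 = 2^2 × 7 × 11
242 = 2 × 11^2
gcd(308, 242) = 2 × 11 = 22.
rivets per bundle = 308 / 22 = 14.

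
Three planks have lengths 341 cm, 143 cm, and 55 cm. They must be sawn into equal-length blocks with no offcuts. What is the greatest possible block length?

The block length must divide every plank, so the greatest is gcd(341, 143, 55).
341 = 11 × 31
143 = 11 × 13
55 = 5 × 11
gcd(341, 143, 55) = 11.

11 cm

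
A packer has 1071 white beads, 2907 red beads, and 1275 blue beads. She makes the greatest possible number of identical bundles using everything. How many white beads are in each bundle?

Number of bundles = gcd(1071, 2907, 1275).
1071 = 3^2 × 7 × 17
2907 = 3^2 × 17 × 19
1275 = 3 × 5^2 × 17
gcd(1071, 2907, 1275) = 3 × 17 = 51.
white beads per bundle = 1071 / 51 = 21.

21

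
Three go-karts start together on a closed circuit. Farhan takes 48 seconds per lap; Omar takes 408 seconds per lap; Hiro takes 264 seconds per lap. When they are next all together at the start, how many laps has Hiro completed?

The first common completion time is the LCM of the periods.
48 = 2^4 × 3
408 = 2^3 × 3 × 17
264 = 2^3 × 3 × 11
LCM(48, 408, 264) = 2^4 × 3 × 11 × 17 = 8976.
Laps for period 264: 8976 / 264 = 34.

34 laps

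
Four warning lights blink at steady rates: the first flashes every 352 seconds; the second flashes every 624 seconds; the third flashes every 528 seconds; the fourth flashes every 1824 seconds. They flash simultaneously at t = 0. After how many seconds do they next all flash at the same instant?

260832 seconds

The first simultaneous occurrence is after LCM of the individual periods.
352 = 2^5 × 11
624 = 2^4 × 3 × 13
528 = 2^4 × 3 × 11
1824 = 2^5 × 3 × 19
LCM(352, 624, 528, 1824) = 2^5 × 3 × 11 × 13 × 19 = 260832.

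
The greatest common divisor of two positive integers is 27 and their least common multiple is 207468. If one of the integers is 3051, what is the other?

1836

For two integers, gcd × lcm = product, so the other is (27 × 207468) / 3051 = 5601636 / 3051 = 1836.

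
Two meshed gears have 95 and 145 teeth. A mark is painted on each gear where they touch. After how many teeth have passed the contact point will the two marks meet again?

They coincide at every common multiple of the periods; the first is the LCM.
95 = 5 × 19
145 = 5 × 29
LCM(95, 145) = 5 × 19 × 29 = 2755.

2755 teeth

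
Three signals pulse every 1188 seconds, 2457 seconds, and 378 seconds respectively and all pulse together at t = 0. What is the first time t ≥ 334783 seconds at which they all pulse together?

Joint pulses occur at multiples of LCM(1188, 2457, 378).
1188 = 2^2 × 3^3 × 11
2457 = 3^3 × 7 × 13
378 = 2 × 3^3 × 7
LCM(1188, 2457, 378) = 2^2 × 3^3 × 7 × 11 × 13 = 108108.
Smallest multiple of 108108 that is ≥ 334783: ⌈334783/108108⌉ × 108108 = 4 × 108108 = 432432.

432432 seconds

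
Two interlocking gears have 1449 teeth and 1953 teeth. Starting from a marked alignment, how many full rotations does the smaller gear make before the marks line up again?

All finish a whole number of cycles simultaneously at t = LCM of the periods.
1449 = 3^2 × 7 × 23
1953 = 3^2 × 7 × 31
LCM(1449, 1953) = 3^2 × 7 × 23 × 31 = 44919.
Rotations for period 1449: 44919 / 1449 = 31.

31 rotations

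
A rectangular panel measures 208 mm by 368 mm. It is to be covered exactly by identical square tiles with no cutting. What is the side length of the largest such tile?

16 mm

The tile side must divide both 208 and 368, so the largest is their gcd.
208 = 2^4 × 13
368 = 2^4 × 23
gcd(208, 368) = 2^4 = 16.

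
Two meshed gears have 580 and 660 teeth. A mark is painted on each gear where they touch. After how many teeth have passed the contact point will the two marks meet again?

19140 teeth

The first simultaneous occurrence is after LCM of the individual periods.
580 = 2^2 × 5 × 29
660 = 2^2 × 3 × 5 × 11
LCM(580, 660) = 2^2 × 3 × 5 × 11 × 29 = 19140.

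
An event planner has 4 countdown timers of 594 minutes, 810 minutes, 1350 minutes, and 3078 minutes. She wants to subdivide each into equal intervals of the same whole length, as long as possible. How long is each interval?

The interval must divide each timer length; the longest such is the gcd.
594 = 2 × 3^3 × 11
810 = 2 × 3^4 × 5
1350 = 2 × 3^3 × 5^2
3078 = 2 × 3^4 × 19
gcd(594, 810, 1350, 3078) = 2 × 3^3 = 54.

54 minutes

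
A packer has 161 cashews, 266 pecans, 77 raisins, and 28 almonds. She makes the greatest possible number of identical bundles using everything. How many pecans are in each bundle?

Number of bundles = gcd(161, 266, 77, 28).
161 = 7 × 23
266 = 2 × 7 × 19
77 = 7 × 11
28 = 2^2 × 7
gcd(161, 266, 77, 28) = 7.
pecans per bundle = 266 / 7 = 38.

38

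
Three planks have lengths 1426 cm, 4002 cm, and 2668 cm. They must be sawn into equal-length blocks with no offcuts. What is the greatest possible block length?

46 cm

The block length must divide every plank, so the greatest is gcd(1426, 4002, 2668).
1426 = 2 × 23 × 31
4002 = 2 × 3 × 23 × 29
2668 = 2^2 × 23 × 29
gcd(1426, 4002, 2668) = 2 × 23 = 46.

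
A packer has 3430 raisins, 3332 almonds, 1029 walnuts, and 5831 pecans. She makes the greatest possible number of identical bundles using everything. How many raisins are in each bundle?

Number of bundles = gcd(3430, 3332, 1029, 5831).
3430 = 2 × 5 × 7^3
3332 = 2^2 × 7^2 × 17
1029 = 3 × 7^3
5831 = 7^3 × 17
gcd(3430, 3332, 1029, 5831) = 7^2 = 49.
raisins per bundle = 3430 / 49 = 70.

70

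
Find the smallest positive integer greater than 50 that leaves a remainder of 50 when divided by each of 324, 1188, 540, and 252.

N − 50 must be a common multiple of 324, 1188, 540, and 252.
324 = 2^2 × 3^4
1188 = 2^2 × 3^3 × 11
540 = 2^2 × 3^3 × 5
252 = 2^2 × 3^2 × 7
LCM(324, 1188, 540, 252) = 2^2 × 3^4 × 5 × 7 × 11 = 124740.
Smallest N > 50 is LCM + 50 = 124740 + 50 = 124790.

124790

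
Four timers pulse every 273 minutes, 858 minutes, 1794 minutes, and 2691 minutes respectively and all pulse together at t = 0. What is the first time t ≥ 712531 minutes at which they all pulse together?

828828 minutes

Joint pulses occur at multiples of LCM(273, 858, 1794, 2691).
273 = 3 × 7 × 13
858 = 2 × 3 × 11 × 13
1794 = 2 × 3 × 13 × 23
2691 = 3^2 × 13 × 23
LCM(273, 858, 1794, 2691) = 2 × 3^2 × 7 × 11 × 13 × 23 = 414414.
Smallest multiple of 414414 that is ≥ 712531: ⌈712531/414414⌉ × 414414 = 2 × 414414 = 828828.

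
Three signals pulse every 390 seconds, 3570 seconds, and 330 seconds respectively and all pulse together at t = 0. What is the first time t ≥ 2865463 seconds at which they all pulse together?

Joint pulses occur at multiples of LCM(390, 3570, 330).
390 = 2 × 3 × 5 × 13
3570 = 2 × 3 × 5 × 7 × 17
330 = 2 × 3 × 5 × 11
LCM(390, 3570, 330) = 2 × 3 × 5 × 7 × 11 × 13 × 17 = 510510.
Smallest multiple of 510510 that is ≥ 2865463: ⌈2865463/510510⌉ × 510510 = 6 × 510510 = 3063060.

3063060 seconds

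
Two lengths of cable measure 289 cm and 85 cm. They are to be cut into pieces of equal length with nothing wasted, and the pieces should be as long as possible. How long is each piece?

17 cm

The greatest length dividing all of 289 and 85 is their gcd.
289 = 17^2
85 = 5 × 17
gcd(289, 85) = 17.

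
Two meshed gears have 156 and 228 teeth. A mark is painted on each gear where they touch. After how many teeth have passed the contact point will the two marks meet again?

They coincide at every common multiple of the periods; the first is the LCM.
156 = 2^2 × 3 × 13
228 = 2^2 × 3 × 19
LCM(156, 228) = 2^2 × 3 × 13 × 19 = 2964.

2964 teeth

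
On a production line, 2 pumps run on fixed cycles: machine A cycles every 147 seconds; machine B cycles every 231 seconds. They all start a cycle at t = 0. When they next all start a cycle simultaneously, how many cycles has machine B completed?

7 cycles

They are all back at their starting positions together after one LCM of the periods.
147 = 3 × 7^2
231 = 3 × 7 × 11
LCM(147, 231) = 3 × 7^2 × 11 = 1617.
Cycles for period 231: 1617 / 231 = 7.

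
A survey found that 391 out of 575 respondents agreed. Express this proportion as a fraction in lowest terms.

391 = 17 × 23
575 = 5^2 × 23
gcd(391, 575) = 23.
Divide numerator and denominator by 23: 391/575 = 17/25.

17/25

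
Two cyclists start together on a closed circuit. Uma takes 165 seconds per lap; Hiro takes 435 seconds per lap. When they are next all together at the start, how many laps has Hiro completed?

11 laps

The first common completion time is the LCM of the periods.
165 = 3 × 5 × 11
435 = 3 × 5 × 29
LCM(165, 435) = 3 × 5 × 11 × 29 = 4785.
Laps for period 435: 4785 / 435 = 11.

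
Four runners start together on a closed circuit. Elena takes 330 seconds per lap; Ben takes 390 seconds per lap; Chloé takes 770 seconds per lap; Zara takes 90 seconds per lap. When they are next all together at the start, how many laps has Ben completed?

They are all back at their starting positions together after one LCM of the periods.
330 = 2 × 3 × 5 × 11
390 = 2 × 3 × 5 × 13
770 = 2 × 5 × 7 × 11
90 = 2 × 3^2 × 5
LCM(330, 390, 770, 90) = 2 × 3^2 × 5 × 7 × 11 × 13 = 90090.
Laps for period 390: 90090 / 390 = 231.

231 laps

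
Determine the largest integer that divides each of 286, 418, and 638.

22

286 = 2 × 11 × 13
418 = 2 × 11 × 19
638 = 2 × 11 × 29
gcd(286, 418, 638) = 2 × 11 = 22.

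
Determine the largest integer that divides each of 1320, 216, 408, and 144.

24

1320 = 2^3 × 3 × 5 × 11
216 = 2^3 × 3^3
408 = 2^3 × 3 × 17
144 = 2^4 × 3^2
gcd(1320, 216, 408, 144) = 2^3 × 3 = 24.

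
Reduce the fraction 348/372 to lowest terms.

348 = 2^2 × 3 × 29
372 = 2^2 × 3 × 31
gcd(348, 372) = 2^2 × 3 = 12.
Divide numerator and denominator by 12: 348/372 = 29/31.

29/31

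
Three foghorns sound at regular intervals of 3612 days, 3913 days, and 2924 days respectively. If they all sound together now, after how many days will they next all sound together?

The first simultaneous occurrence is after LCM of the individual periods.
3612 = 2^2 × 3 × 7 × 43
3913 = 7 × 13 × 43
2924 = 2^2 × 17 × 43
LCM(3612, 3913, 2924) = 2^2 × 3 × 7 × 13 × 17 × 43 = 798252.

798252 days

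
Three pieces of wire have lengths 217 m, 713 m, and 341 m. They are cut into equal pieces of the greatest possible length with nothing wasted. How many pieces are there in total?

Piece length = gcd(217, 713, 341).
217 = 7 × 31
713 = 23 × 31
341 = 11 × 31
gcd(217, 713, 341) = 31.
Total pieces = 217/31 + 713/31 + 341/31 = 7 + 23 + 11 = 41.

41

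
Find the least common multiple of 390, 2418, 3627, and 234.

36270

390 = 2 × 3 × 5 × 13
2418 = 2 × 3 × 13 × 31
3627 = 3^2 × 13 × 31
234 = 2 × 3^2 × 13
LCM(390, 2418, 3627, 234) = 2 × 3^2 × 5 × 13 × 31 = 36270.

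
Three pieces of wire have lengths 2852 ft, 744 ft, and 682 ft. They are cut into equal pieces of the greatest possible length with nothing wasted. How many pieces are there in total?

Piece length = gcd(2852, 744, 682).
2852 = 2^2 × 23 × 31
744 = 2^3 × 3 × 31
682 = 2 × 11 × 31
gcd(2852, 744, 682) = 2 × 31 = 62.
Total pieces = 2852/62 + 744/62 + 682/62 = 46 + 12 + 11 = 69.

69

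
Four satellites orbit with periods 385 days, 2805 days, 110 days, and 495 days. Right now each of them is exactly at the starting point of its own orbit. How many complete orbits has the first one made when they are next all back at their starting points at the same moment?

The first common completion time is the LCM of the periods.
385 = 5 × 7 × 11
2805 = 3 × 5 × 11 × 17
110 = 2 × 5 × 11
495 = 3^2 × 5 × 11
LCM(385, 2805, 110, 495) = 2 × 3^2 × 5 × 7 × 11 × 17 = 117810.
Orbits for period 385: 117810 / 385 = 306.

306 orbits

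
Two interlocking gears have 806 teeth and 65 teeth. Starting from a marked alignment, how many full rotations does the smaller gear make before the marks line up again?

62 rotations

All finish a whole number of cycles simultaneously at t = LCM of the periods.
806 = 2 × 13 × 31
65 = 5 × 13
LCM(806, 65) = 2 × 5 × 13 × 31 = 4030.
Rotations for period 65: 4030 / 65 = 62.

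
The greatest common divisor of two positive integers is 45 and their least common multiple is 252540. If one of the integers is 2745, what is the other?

4140

For two integers, gcd × lcm = product, so the other is (45 × 252540) / 2745 = 11364300 / 2745 = 4140.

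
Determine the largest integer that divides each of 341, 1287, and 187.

341 = 11 × 31
1287 = 3^2 × 11 × 13
187 = 11 × 17
gcd(341, 1287, 187) = 11.

11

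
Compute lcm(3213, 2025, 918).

481950

3213 = 3^3 × 7 × 17
2025 = 3^4 × 5^2
918 = 2 × 3^3 × 17
LCM(3213, 2025, 918) = 2 × 3^4 × 5^2 × 7 × 17 = 481950.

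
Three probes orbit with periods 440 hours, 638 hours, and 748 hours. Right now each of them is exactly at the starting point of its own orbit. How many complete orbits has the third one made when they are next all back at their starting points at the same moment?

All finish a whole number of cycles simultaneously at t = LCM of the periods.
440 = 2^3 × 5 × 11
638 = 2 × 11 × 29
748 = 2^2 × 11 × 17
LCM(440, 638, 748) = 2^3 × 5 × 11 × 17 × 29 = 216920.
Orbits for period 748: 216920 / 748 = 290.

290 orbits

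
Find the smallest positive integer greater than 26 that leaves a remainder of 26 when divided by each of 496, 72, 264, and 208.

N − 26 must be a common multiple of 496, 72, 264, and 208.
496 = 2^4 × 31
72 = 2^3 × 3^2
264 = 2^3 × 3 × 11
208 = 2^4 × 13
LCM(496, 72, 264, 208) = 2^4 × 3^2 × 11 × 13 × 31 = 638352.
Smallest N > 26 is LCM + 26 = 638352 + 26 = 638378.

638378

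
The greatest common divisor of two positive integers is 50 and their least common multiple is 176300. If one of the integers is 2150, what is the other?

For two integers, gcd × lcm = product, so the other is (50 × 176300) / 2150 = 8815000 / 2150 = 4100.

4100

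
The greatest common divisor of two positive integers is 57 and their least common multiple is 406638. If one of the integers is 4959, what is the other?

For two integers, gcd × lcm = product, so the other is (57 × 406638) / 4959 = 23178366 / 4959 = 4674.

4674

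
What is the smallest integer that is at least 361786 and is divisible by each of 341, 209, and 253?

The integer must be a common multiple of 341, 209, and 253, so a multiple of their LCM.
341 = 11 × 31
209 = 11 × 19
253 = 11 × 23
LCM(341, 209, 253) = 11 × 19 × 23 × 31 = 149017.
Smallest multiple of 149017 that is ≥ 361786: ⌈361786/149017⌉ × 149017 = 3 × 149017 = 447051.

447051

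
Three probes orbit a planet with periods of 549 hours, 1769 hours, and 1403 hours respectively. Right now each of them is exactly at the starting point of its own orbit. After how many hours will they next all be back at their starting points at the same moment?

366183 hours

We need the least common multiple of the intervals.
549 = 3^2 × 61
1769 = 29 × 61
1403 = 23 × 61
LCM(549, 1769, 1403) = 3^2 × 23 × 29 × 61 = 366183.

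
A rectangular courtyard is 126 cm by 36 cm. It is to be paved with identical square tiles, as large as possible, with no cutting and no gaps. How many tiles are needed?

14

Tile side = gcd(126, 36).
126 = 2 × 3^2 × 7
36 = 2^2 × 3^2
gcd(126, 36) = 2 × 3^2 = 18.
Tiles: (126/18) × (36/18) = 7 × 2 = 14.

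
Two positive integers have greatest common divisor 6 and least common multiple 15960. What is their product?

95760

For any two positive integers, gcd × lcm = product = 6 × 15960 = 95760.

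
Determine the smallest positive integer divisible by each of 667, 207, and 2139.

667 = 23 × 29
207 = 3^2 × 23
2139 = 3 × 23 × 31
LCM(667, 207, 2139) = 3^2 × 23 × 29 × 31 = 186093.

186093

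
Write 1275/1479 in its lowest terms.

1275 = 3 × 5^2 × 17
1479 = 3 × 17 × 29
gcd(1275, 1479) = 3 × 17 = 51.
Divide numerator and denominator by 51: 1275/1479 = 25/29.

25/29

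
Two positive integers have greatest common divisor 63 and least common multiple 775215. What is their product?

48838545

For any two positive integers, gcd × lcm = product = 63 × 775215 = 48838545.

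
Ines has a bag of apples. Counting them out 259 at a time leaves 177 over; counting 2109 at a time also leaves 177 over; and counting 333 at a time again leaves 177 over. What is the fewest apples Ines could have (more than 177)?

N − 177 must be a common multiple of 259, 2109, and 333.
259 = 7 × 37
2109 = 3 × 19 × 37
333 = 3^2 × 37
LCM(259, 2109, 333) = 3^2 × 7 × 19 × 37 = 44289.
Smallest N > 177 is LCM + 177 = 44289 + 177 = 44466.

44466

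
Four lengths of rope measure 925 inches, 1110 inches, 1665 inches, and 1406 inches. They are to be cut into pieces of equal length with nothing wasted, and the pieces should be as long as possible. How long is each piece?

The greatest length dividing all of 925, 1110, 1665, and 1406 is their gcd.
925 = 5^2 × 37
1110 = 2 × 3 × 5 × 37
1665 = 3^2 × 5 × 37
1406 = 2 × 19 × 37
gcd(925, 1110, 1665, 1406) = 37.

37 inches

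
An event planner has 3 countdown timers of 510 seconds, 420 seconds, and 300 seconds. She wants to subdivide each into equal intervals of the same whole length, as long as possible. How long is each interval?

The interval must divide each timer length; the longest such is the gcd.
510 = 2 × 3 × 5 × 17
420 = 2^2 × 3 × 5 × 7
300 = 2^2 × 3 × 5^2
gcd(510, 420, 300) = 2 × 3 × 5 = 30.

30 seconds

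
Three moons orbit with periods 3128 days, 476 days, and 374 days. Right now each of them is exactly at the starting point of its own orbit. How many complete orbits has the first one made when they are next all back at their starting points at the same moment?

77 orbits

They are all back at their starting positions together after one LCM of the periods.
3128 = 2^3 × 17 × 23
476 = 2^2 × 7 × 17
374 = 2 × 11 × 17
LCM(3128, 476, 374) = 2^3 × 7 × 11 × 17 × 23 = 240856.
Orbits for period 3128: 240856 / 3128 = 77.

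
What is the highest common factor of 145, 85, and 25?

145 = 5 × 29
85 = 5 × 17
25 = 5^2
gcd(145, 85, 25) = 5.

5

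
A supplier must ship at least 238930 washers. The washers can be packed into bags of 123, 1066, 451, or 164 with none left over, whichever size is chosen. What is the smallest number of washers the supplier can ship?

The number of washers must be a common multiple of 123, 1066, 451, and 164, so a multiple of their LCM.
123 = 3 × 41
1066 = 2 × 13 × 41
451 = 11 × 41
164 = 2^2 × 41
LCM(123, 1066, 451, 164) = 2^2 × 3 × 11 × 13 × 41 = 70356.
Smallest multiple of 70356 that is ≥ 238930: ⌈238930/70356⌉ × 70356 = 4 × 70356 = 281424.

281424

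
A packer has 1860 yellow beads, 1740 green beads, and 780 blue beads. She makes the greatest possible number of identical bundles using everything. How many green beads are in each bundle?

29

Number of bundles = gcd(1860, 1740, 780).
1860 = 2^2 × 3 × 5 × 31
1740 = 2^2 × 3 × 5 × 29
780 = 2^2 × 3 × 5 × 13
gcd(1860, 1740, 780) = 2^2 × 3 × 5 = 60.
green beads per bundle = 1740 / 60 = 29.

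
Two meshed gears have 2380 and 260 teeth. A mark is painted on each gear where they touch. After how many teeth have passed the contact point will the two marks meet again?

They coincide at every common multiple of the periods; the first is the LCM.
2380 = 2^2 × 5 × 7 × 17
260 = 2^2 × 5 × 13
LCM(2380, 260) = 2^2 × 5 × 7 × 13 × 17 = 30940.

30940 teeth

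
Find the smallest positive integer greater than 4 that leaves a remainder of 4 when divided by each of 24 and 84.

172

N − 4 must be a common multiple of 24 and 84.
24 = 2^3 × 3
84 = 2^2 × 3 × 7
LCM(24, 84) = 2^3 × 3 × 7 = 168.
Smallest N > 4 is LCM + 4 = 168 + 4 = 172.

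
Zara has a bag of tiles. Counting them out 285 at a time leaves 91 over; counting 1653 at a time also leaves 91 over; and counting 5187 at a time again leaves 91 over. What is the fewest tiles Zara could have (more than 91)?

N − 91 must be a common multiple of 285, 1653, and 5187.
285 = 3 × 5 × 19
1653 = 3 × 19 × 29
5187 = 3 × 7 × 13 × 19
LCM(285, 1653, 5187) = 3 × 5 × 7 × 13 × 19 × 29 = 752115.
Smallest N > 91 is LCM + 91 = 752115 + 91 = 752206.

752206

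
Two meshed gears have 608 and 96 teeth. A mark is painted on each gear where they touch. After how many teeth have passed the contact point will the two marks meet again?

1824 teeth

The first simultaneous occurrence is after LCM of the individual periods.
608 = 2^5 × 19
96 = 2^5 × 3
LCM(608, 96) = 2^5 × 3 × 19 = 1824.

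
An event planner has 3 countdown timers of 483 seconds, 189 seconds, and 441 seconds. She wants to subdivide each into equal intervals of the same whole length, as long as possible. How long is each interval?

The interval must divide each timer length; the longest such is the gcd.
483 = 3 × 7 × 23
189 = 3^3 × 7
441 = 3^2 × 7^2
gcd(483, 189, 441) = 3 × 7 = 21.

21 seconds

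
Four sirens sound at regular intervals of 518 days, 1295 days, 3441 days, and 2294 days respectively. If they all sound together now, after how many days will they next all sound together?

They coincide at every common multiple of the periods; the first is the LCM.
518 = 2 × 7 × 37
1295 = 5 × 7 × 37
3441 = 3 × 31 × 37
2294 = 2 × 31 × 37
LCM(518, 1295, 3441, 2294) = 2 × 3 × 5 × 7 × 31 × 37 = 240870.

240870 days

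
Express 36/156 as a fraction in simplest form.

3/13

36 = 2^2 × 3^2
156 = 2^2 × 3 × 13
gcd(36, 156) = 2^2 × 3 = 12.
Divide numerator and denominator by 12: 36/156 = 3/13.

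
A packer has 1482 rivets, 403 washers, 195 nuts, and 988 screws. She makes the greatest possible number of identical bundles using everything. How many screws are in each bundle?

Number of bundles = gcd(1482, 403, 195, 988).
1482 = 2 × 3 × 13 × 19
403 = 13 × 31
195 = 3 × 5 × 13
988 = 2^2 × 13 × 19
gcd(1482, 403, 195, 988) = 13.
screws per bundle = 988 / 13 = 76.

76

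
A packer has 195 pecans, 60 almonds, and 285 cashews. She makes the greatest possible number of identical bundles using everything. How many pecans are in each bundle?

13

Number of bundles = gcd(195, 60, 285).
195 = 3 × 5 × 13
60 = 2^2 × 3 × 5
285 = 3 × 5 × 19
gcd(195, 60, 285) = 3 × 5 = 15.
pecans per bundle = 195 / 15 = 13.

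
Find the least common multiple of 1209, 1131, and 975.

1209 = 3 × 13 × 31
1131 = 3 × 13 × 29
975 = 3 × 5^2 × 13
LCM(1209, 1131, 975) = 3 × 5^2 × 13 × 29 × 31 = 876525.

876525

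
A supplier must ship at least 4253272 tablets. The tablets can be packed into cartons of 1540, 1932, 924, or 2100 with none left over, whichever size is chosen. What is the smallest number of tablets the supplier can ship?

4781700

The number of tablets must be a common multiple of 1540, 1932, 924, and 2100, so a multiple of their LCM.
1540 = 2^2 × 5 × 7 × 11
1932 = 2^2 × 3 × 7 × 23
924 = 2^2 × 3 × 7 × 11
2100 = 2^2 × 3 × 5^2 × 7
LCM(1540, 1932, 924, 2100) = 2^2 × 3 × 5^2 × 7 × 11 × 23 = 531300.
Smallest multiple of 531300 that is ≥ 4253272: ⌈4253272/531300⌉ × 531300 = 9 × 531300 = 4781700.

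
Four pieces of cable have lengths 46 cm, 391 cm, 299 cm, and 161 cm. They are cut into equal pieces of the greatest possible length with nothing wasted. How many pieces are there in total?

Piece length = gcd(46, 391, 299, 161).
46 = 2 × 23
391 = 17 × 23
299 = 13 × 23
161 = 7 × 23
gcd(46, 391, 299, 161) = 23.
Total pieces = 46/23 + 391/23 + 299/23 + 161/23 = 2 + 17 + 13 + 7 = 39.

39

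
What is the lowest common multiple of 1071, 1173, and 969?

468027

1071 = 3^2 × 7 × 17
1173 = 3 × 17 × 23
969 = 3 × 17 × 19
LCM(1071, 1173, 969) = 3^2 × 7 × 17 × 19 × 23 = 468027.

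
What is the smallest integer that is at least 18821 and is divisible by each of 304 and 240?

22800

The integer must be a common multiple of 304 and 240, so a multiple of their LCM.
304 = 2^4 × 19
240 = 2^4 × 3 × 5
LCM(304, 240) = 2^4 × 3 × 5 × 19 = 4560.
Smallest multiple of 4560 that is ≥ 18821: ⌈18821/4560⌉ × 4560 = 5 × 4560 = 22800.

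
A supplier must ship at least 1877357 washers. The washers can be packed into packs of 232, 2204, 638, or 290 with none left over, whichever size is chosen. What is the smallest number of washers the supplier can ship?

The number of washers must be a common multiple of 232, 2204, 638, and 290, so a multiple of their LCM.
232 = 2^3 × 29
2204 = 2^2 × 19 × 29
638 = 2 × 11 × 29
290 = 2 × 5 × 29
LCM(232, 2204, 638, 290) = 2^3 × 5 × 11 × 19 × 29 = 242440.
Smallest multiple of 242440 that is ≥ 1877357: ⌈1877357/242440⌉ × 242440 = 8 × 242440 = 1939520.

1939520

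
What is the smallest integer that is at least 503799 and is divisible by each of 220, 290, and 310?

The integer must be a common multiple of 220, 290, and 310, so a multiple of their LCM.
220 = 2^2 × 5 × 11
290 = 2 × 5 × 29
310 = 2 × 5 × 31
LCM(220, 290, 310) = 2^2 × 5 × 11 × 29 × 31 = 197780.
Smallest multiple of 197780 that is ≥ 503799: ⌈503799/197780⌉ × 197780 = 3 × 197780 = 593340.

593340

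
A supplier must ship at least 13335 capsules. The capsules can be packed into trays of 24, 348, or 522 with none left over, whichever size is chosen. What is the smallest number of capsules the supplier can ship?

14616

The number of capsules must be a common multiple of 24, 348, and 522, so a multiple of their LCM.
24 = 2^3 × 3
348 = 2^2 × 3 × 29
522 = 2 × 3^2 × 29
LCM(24, 348, 522) = 2^3 × 3^2 × 29 = 2088.
Smallest multiple of 2088 that is ≥ 13335: ⌈13335/2088⌉ × 2088 = 7 × 2088 = 14616.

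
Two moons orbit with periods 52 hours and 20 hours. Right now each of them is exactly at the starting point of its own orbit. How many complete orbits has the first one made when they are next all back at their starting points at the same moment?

5 orbits

The first common completion time is the LCM of the periods.
52 = 2^2 × 13
20 = 2^2 × 5
LCM(52, 20) = 2^2 × 5 × 13 = 260.
Orbits for period 52: 260 / 52 = 5.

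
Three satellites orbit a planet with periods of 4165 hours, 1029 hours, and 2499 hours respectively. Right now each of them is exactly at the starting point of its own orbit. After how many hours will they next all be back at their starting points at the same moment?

We need the least common multiple of the intervals.
4165 = 5 × 7^2 × 17
1029 = 3 × 7^3
2499 = 3 × 7^2 × 17
LCM(4165, 1029, 2499) = 3 × 5 × 7^3 × 17 = 87465.

87465 hours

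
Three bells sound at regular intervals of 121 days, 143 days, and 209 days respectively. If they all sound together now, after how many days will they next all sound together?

They coincide at every common multiple of the periods; the first is the LCM.
121 = 11^2
143 = 11 × 13
209 = 11 × 19
LCM(121, 143, 209) = 11^2 × 13 × 19 = 29887.

29887 days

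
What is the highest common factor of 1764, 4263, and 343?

49

1764 = 2^2 × 3^2 × 7^2
4263 = 3 × 7^2 × 29
343 = 7^3
gcd(1764, 4263, 343) = 7^2 = 49.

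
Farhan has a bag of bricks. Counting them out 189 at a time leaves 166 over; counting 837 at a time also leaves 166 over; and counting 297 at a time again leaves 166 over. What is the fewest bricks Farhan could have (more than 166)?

N − 166 must be a common multiple of 189, 837, and 297.
189 = 3^3 × 7
837 = 3^3 × 31
297 = 3^3 × 11
LCM(189, 837, 297) = 3^3 × 7 × 11 × 31 = 64449.
Smallest N > 166 is LCM + 166 = 64449 + 166 = 64615.

64615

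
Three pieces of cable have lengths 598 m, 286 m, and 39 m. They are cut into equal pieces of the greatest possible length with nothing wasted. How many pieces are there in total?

71

Piece length = gcd(598, 286, 39).
598 = 2 × 13 × 23
286 = 2 × 11 × 13
39 = 3 × 13
gcd(598, 286, 39) = 13.
Total pieces = 598/13 + 286/13 + 39/13 = 46 + 22 + 3 = 71.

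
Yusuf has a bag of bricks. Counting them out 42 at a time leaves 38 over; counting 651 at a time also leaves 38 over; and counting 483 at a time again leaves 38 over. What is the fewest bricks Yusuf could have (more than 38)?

N − 38 must be a common multiple of 42, 651, and 483.
42 = 2 × 3 × 7
651 = 3 × 7 × 31
483 = 3 × 7 × 23
LCM(42, 651, 483) = 2 × 3 × 7 × 23 × 31 = 29946.
Smallest N > 38 is LCM + 38 = 29946 + 38 = 29984.

29984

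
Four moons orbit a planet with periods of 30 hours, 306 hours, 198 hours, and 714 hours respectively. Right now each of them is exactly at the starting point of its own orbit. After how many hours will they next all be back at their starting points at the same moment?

We need the least common multiple of the intervals.
30 = 2 × 3 × 5
306 = 2 × 3^2 × 17
198 = 2 × 3^2 × 11
714 = 2 × 3 × 7 × 17
LCM(30, 306, 198, 714) = 2 × 3^2 × 5 × 7 × 11 × 17 = 117810.

117810 hours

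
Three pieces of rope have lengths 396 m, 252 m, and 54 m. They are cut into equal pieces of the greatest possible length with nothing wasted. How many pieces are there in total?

Piece length = gcd(396, 252, 54).
396 = 2^2 × 3^2 × 11
252 = 2^2 × 3^2 × 7
54 = 2 × 3^3
gcd(396, 252, 54) = 2 × 3^2 = 18.
Total pieces = 396/18 + 252/18 + 54/18 = 22 + 14 + 3 = 39.

39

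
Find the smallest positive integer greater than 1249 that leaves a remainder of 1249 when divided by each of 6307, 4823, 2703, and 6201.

N − 1249 must be a common multiple of 6307, 4823, 2703, and 6201.
6307 = 7 × 17 × 53
4823 = 7 × 13 × 53
2703 = 3 × 17 × 53
6201 = 3^2 × 13 × 53
LCM(6307, 4823, 2703, 6201) = 3^2 × 7 × 13 × 17 × 53 = 737919.
Smallest N > 1249 is LCM + 1249 = 737919 + 1249 = 739168.

739168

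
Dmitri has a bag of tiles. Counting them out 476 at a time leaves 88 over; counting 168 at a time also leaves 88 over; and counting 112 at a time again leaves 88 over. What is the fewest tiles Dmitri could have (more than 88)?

N − 88 must be a common multiple of 476, 168, and 112.
476 = 2^2 × 7 × 17
168 = 2^3 × 3 × 7
112 = 2^4 × 7
LCM(476, 168, 112) = 2^4 × 3 × 7 × 17 = 5712.
Smallest N > 88 is LCM + 88 = 5712 + 88 = 5800.

5800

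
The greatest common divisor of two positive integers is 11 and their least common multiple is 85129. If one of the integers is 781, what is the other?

For two integers, gcd × lcm = product, so the other is (11 × 85129) / 781 = 936419 / 781 = 1199.

1199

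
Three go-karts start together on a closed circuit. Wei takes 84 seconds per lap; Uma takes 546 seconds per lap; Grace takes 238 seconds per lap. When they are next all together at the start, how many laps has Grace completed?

The first common completion time is the LCM of the periods.
84 = 2^2 × 3 × 7
546 = 2 × 3 × 7 × 13
238 = 2 × 7 × 17
LCM(84, 546, 238) = 2^2 × 3 × 7 × 13 × 17 = 18564.
Laps for period 238: 18564 / 238 = 78.

78 laps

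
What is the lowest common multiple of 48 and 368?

1104

48 = 2^4 × 3
368 = 2^4 × 23
LCM(48, 368) = 2^4 × 3 × 23 = 1104.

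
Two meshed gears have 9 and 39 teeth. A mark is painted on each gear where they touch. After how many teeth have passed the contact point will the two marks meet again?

117 teeth

We need the least common multiple of the intervals.
9 = 3^2
39 = 3 × 13
LCM(9, 39) = 3^2 × 13 = 117.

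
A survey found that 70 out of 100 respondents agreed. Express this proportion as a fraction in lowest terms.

7/10

70 = 2 × 5 × 7
100 = 2^2 × 5^2
gcd(70, 100) = 2 × 5 = 10.
Divide numerator and denominator by 10: 70/100 = 7/10.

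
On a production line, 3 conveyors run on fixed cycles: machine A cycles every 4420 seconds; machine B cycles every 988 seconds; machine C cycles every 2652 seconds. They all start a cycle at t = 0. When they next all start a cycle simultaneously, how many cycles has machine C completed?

95 cycles

All finish a whole number of cycles simultaneously at t = LCM of the periods.
4420 = 2^2 × 5 × 13 × 17
988 = 2^2 × 13 × 19
2652 = 2^2 × 3 × 13 × 17
LCM(4420, 988, 2652) = 2^2 × 3 × 5 × 13 × 17 × 19 = 251940.
Cycles for period 2652: 251940 / 2652 = 95.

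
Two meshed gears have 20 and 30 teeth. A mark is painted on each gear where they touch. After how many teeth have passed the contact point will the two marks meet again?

They coincide at every common multiple of the periods; the first is the LCM.
20 = 2^2 × 5
30 = 2 × 3 × 5
LCM(20, 30) = 2^2 × 3 × 5 = 60.

60 teeth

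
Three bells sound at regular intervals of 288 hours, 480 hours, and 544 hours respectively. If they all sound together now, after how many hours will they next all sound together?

24480 hours

They coincide at every common multiple of the periods; the first is the LCM.
288 = 2^5 × 3^2
480 = 2^5 × 3 × 5
544 = 2^5 × 17
LCM(288, 480, 544) = 2^5 × 3^2 × 5 × 17 = 24480.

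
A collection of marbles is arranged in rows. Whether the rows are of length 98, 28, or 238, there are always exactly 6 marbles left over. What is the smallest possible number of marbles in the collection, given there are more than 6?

N − 6 must be a common multiple of 98, 28, and 238.
98 = 2 × 7^2
28 = 2^2 × 7
238 = 2 × 7 × 17
LCM(98, 28, 238) = 2^2 × 7^2 × 17 = 3332.
Smallest N > 6 is LCM + 6 = 3332 + 6 = 3338.

3338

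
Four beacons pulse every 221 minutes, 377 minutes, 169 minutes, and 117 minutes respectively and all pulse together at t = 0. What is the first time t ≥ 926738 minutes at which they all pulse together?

Joint pulses occur at multiples of LCM(221, 377, 169, 117).
221 = 13 × 17
377 = 13 × 29
169 = 13^2
117 = 3^2 × 13
LCM(221, 377, 169, 117) = 3^2 × 13^2 × 17 × 29 = 749853.
Smallest multiple of 749853 that is ≥ 926738: ⌈926738/749853⌉ × 749853 = 2 × 749853 = 1499706.

1499706 minutes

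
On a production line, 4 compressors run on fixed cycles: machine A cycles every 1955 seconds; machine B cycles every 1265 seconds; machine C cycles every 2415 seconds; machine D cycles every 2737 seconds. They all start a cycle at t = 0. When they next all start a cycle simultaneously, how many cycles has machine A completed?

The first common completion time is the LCM of the periods.
1955 = 5 × 17 × 23
1265 = 5 × 11 × 23
2415 = 3 × 5 × 7 × 23
2737 = 7 × 17 × 23
LCM(1955, 1265, 2415, 2737) = 3 × 5 × 7 × 11 × 17 × 23 = 451605.
Cycles for period 1955: 451605 / 1955 = 231.

231 cycles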